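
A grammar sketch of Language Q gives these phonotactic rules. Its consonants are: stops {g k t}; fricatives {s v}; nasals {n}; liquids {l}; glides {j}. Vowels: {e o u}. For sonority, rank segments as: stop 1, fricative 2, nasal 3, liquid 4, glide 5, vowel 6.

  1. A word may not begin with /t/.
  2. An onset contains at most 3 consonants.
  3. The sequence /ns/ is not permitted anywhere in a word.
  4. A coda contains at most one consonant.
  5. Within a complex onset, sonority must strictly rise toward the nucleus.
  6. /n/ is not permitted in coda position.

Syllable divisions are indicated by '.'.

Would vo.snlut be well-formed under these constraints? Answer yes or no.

yes

vo.snlut — σ1 onset /v/, coda /∅/ ok; σ2 onset /snl/ (2→3→4 rises), coda /t/ ok → well-formed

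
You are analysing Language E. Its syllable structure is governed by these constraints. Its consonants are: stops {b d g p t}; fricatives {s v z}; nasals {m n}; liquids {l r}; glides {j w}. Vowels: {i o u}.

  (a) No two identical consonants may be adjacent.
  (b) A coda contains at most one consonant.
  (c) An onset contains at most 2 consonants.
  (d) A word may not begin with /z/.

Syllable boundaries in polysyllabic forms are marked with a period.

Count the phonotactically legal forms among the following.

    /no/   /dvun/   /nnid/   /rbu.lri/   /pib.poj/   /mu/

/no/ — σ1 onset /n/, coda /∅/ ok → phonotactically legal
/dvun/ — σ1 onset /dv/ (2C), coda /n/ ok → phonotactically legal
/nnid/ — violates constraint (a): adjacent identical consonants /nn/ → phonotactically illegal
/rbu.lri/ — σ1 onset /rb/ (2C), coda /∅/ ok; σ2 onset /lr/ (2C), coda /∅/ ok → phonotactically legal
/pib.poj/ — σ1 onset /p/, coda /b/ ok; σ2 onset /p/, coda /j/ ok → phonotactically legal
/mu/ — σ1 onset /m/, coda /∅/ ok → phonotactically legal
Phonotactically legal: /no/, /dvun/, /rbu.lri/, /pib.poj/, /mu/ → 5.

5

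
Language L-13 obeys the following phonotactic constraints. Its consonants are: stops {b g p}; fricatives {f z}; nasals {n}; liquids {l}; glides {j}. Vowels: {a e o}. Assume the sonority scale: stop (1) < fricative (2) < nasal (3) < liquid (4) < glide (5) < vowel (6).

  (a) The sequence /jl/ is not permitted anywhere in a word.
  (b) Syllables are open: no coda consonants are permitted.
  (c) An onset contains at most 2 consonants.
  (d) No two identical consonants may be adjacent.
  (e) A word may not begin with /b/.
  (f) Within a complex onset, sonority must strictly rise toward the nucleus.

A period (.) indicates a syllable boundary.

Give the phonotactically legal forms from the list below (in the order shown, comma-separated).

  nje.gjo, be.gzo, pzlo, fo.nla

nje.gjo, fo.nla

nje.gjo — σ1 onset /nj/ (3→5 rises), coda /∅/ ok; σ2 onset /gj/ (1→5 rises), coda /∅/ ok → phonotactically legal
be.gzo — violates constraint (e): word begins with /b/ → phonotactically illegal
pzlo — violates constraint (c): syllable 1 onset /pzl/ has 3 consonants (> 2) → phonotactically illegal
fo.nla — σ1 onset /f/, coda /∅/ ok; σ2 onset /nl/ (3→4 rises), coda /∅/ ok → phonotactically legal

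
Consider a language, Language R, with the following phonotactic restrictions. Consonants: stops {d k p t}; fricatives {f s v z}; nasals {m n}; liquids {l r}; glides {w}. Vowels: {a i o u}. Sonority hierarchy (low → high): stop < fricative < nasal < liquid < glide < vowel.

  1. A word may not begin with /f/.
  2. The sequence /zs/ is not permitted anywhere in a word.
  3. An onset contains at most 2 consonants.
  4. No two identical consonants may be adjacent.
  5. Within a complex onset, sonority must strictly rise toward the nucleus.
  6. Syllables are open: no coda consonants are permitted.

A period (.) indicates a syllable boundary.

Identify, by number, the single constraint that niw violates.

6

niw: syllable 1 coda /w/ has 1 consonant (> 0).
This is a violation of constraint 6: "Syllables are open: no coda consonants are permitted."
The remaining constraints (1, 2, 3, 4, 5) are satisfied.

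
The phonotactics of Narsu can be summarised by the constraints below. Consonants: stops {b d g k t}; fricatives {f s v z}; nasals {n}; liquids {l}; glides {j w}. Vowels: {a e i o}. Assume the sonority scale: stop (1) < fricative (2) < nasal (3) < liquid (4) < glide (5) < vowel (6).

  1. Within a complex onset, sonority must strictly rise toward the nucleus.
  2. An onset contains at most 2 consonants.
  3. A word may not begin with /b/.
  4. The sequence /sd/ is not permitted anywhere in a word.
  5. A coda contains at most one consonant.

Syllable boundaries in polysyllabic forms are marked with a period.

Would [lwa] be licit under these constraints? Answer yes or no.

[lwa] — σ1 onset /lw/ (4→5 rises), coda /∅/ ok → licit

yes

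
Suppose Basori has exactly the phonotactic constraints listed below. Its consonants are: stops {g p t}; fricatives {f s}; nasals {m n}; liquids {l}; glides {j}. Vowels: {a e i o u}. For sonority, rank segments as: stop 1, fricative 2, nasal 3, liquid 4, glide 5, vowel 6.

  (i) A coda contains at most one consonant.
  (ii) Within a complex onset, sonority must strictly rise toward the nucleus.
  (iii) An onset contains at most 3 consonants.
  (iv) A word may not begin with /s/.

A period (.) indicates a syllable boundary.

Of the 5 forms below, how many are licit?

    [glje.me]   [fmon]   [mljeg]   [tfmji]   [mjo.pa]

4

[glje.me] — σ1 onset /glj/ (1→4→5 rises), coda /∅/ ok; σ2 onset /m/, coda /∅/ ok → licit
[fmon] — σ1 onset /fm/ (2→3 rises), coda /n/ ok → licit
[mljeg] — σ1 onset /mlj/ (3→4→5 rises), coda /g/ ok → licit
[tfmji] — violates constraint (iii): syllable 1 onset /tfmj/ has 4 consonants (> 3) → illicit
[mjo.pa] — σ1 onset /mj/ (3→5 rises), coda /∅/ ok; σ2 onset /p/, coda /∅/ ok → licit
Licit: [glje.me], [fmon], [mljeg], [mjo.pa] → 4.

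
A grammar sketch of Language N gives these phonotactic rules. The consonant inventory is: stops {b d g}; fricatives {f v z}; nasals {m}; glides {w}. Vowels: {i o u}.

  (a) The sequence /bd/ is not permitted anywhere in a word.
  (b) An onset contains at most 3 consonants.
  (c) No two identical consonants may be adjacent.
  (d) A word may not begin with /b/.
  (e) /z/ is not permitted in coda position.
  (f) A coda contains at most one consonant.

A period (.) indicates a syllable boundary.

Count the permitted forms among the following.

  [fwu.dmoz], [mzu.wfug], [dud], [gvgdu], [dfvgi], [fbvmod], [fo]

[fwu.dmoz] — violates constraint (e): syllable 2 coda contains /z/ → not permitted
[mzu.wfug] — σ1 onset /mz/ (2C), coda /∅/ ok; σ2 onset /wf/ (2C), coda /g/ ok → permitted
[dud] — σ1 onset /d/, coda /d/ ok → permitted
[gvgdu] — violates constraint (b): syllable 1 onset /gvgd/ has 4 consonants (> 3) → not permitted
[dfvgi] — violates constraint (b): syllable 1 onset /dfvg/ has 4 consonants (> 3) → not permitted
[fbvmod] — violates constraint (b): syllable 1 onset /fbvm/ has 4 consonants (> 3) → not permitted
[fo] — σ1 onset /f/, coda /∅/ ok → permitted
Permitted: [mzu.wfug], [dud], [fo] → 3.

3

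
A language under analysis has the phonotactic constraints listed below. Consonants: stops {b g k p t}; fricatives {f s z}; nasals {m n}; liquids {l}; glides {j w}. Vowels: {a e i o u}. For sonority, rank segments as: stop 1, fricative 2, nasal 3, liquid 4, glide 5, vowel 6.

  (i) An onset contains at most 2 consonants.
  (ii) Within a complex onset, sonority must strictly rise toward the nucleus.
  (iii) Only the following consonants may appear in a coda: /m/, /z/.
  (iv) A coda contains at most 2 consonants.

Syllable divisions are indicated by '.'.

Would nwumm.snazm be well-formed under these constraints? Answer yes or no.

yes

nwumm.snazm — σ1 onset /nw/ (3→5 rises), coda /mm/ (2C) ok; σ2 onset /sn/ (2→3 rises), coda /zm/ (2C) ok → well-formed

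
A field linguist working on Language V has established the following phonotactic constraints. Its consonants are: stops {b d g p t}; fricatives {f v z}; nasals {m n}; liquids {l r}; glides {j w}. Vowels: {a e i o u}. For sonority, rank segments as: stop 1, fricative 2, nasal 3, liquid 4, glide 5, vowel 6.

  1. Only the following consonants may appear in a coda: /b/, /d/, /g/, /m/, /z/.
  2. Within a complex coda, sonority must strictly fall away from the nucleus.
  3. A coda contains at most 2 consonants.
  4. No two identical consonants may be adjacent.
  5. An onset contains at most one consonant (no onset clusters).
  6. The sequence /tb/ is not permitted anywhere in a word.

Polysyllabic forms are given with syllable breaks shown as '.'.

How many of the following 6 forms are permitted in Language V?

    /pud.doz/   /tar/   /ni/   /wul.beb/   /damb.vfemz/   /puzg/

/pud.doz/ — violates constraint 4: adjacent identical consonants /dd/ → not permitted
/tar/ — violates constraint 1: syllable 1 coda contains /r/, which is not a licensed coda consonant → not permitted
/ni/ — σ1 onset /n/, coda /∅/ ok → permitted
/wul.beb/ — violates constraint 1: syllable 1 coda contains /l/, which is not a licensed coda consonant → not permitted
/damb.vfemz/ — violates constraint 5: syllable 2 onset /vf/ has 2 consonants (> 1) → not permitted
/puzg/ — σ1 onset /p/, coda /zg/ (2→1 falls) ok → permitted
Permitted: /ni/, /puzg/ → 2.

2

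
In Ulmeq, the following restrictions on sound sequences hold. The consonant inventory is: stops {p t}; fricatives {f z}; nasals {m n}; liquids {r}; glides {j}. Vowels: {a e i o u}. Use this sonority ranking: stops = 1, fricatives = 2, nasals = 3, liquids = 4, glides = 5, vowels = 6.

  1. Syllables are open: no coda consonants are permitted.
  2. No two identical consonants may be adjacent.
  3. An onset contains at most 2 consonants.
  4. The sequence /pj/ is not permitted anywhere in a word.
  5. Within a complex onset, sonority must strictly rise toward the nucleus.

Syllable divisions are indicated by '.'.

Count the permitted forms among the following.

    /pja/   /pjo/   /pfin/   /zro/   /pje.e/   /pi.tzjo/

/pja/ — violates constraint 4: contains banned sequence /pj/ → not permitted
/pjo/ — violates constraint 4: contains banned sequence /pj/ → not permitted
/pfin/ — violates constraint 1: syllable 1 coda /n/ has 1 consonant (> 0) → not permitted
/zro/ — σ1 onset /zr/ (2→4 rises), coda /∅/ ok → permitted
/pje.e/ — violates constraint 4: contains banned sequence /pj/ → not permitted
/pi.tzjo/ — violates constraint 3: syllable 2 onset /tzj/ has 3 consonants (> 2) → not permitted
Permitted: /zro/ → 1.

1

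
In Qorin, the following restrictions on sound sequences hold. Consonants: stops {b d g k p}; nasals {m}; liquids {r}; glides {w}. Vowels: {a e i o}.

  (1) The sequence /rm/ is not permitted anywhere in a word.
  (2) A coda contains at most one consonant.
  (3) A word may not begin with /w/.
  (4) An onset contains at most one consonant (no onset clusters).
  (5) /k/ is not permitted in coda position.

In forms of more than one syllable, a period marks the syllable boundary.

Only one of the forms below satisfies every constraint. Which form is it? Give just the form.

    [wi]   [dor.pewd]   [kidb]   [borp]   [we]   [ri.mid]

[ri.mid]

[wi] — violates constraint 3: word begins with /w/ → illicit
[dor.pewd] — violates constraint 2: syllable 2 coda /wd/ has 2 consonants (> 1) → illicit
[kidb] — violates constraint 2: syllable 1 coda /db/ has 2 consonants (> 1) → illicit
[borp] — violates constraint 2: syllable 1 coda /rp/ has 2 consonants (> 1) → illicit
[we] — violates constraint 3: word begins with /w/ → illicit
[ri.mid] — σ1 onset /r/, coda /∅/ ok; σ2 onset /m/, coda /d/ ok → licit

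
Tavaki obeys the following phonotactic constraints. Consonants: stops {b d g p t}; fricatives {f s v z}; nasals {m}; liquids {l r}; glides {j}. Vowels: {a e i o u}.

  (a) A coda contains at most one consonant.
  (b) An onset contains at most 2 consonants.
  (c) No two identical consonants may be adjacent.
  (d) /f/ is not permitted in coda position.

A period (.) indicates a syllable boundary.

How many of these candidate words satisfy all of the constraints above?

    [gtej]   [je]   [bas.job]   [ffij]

[gtej] — σ1 onset /gt/ (2C), coda /j/ ok → licit
[je] — σ1 onset /j/, coda /∅/ ok → licit
[bas.job] — σ1 onset /b/, coda /s/ ok; σ2 onset /j/, coda /b/ ok → licit
[ffij] — violates constraint (c): adjacent identical consonants /ff/ → illicit
Licit: [gtej], [je], [bas.job] → 3.

3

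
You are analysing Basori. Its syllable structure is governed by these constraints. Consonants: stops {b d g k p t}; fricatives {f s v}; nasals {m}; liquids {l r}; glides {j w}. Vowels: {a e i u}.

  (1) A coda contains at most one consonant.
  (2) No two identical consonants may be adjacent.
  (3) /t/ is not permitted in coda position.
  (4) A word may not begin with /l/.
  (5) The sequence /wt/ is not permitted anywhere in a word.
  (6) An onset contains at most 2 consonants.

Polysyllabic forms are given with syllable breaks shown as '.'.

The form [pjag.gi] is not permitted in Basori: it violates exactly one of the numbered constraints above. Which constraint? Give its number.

[pjag.gi]: adjacent identical consonants /gg/.
This is a violation of constraint 2: "No two identical consonants may be adjacent."
The remaining constraints (1, 3, 4, 5, 6) are satisfied.

2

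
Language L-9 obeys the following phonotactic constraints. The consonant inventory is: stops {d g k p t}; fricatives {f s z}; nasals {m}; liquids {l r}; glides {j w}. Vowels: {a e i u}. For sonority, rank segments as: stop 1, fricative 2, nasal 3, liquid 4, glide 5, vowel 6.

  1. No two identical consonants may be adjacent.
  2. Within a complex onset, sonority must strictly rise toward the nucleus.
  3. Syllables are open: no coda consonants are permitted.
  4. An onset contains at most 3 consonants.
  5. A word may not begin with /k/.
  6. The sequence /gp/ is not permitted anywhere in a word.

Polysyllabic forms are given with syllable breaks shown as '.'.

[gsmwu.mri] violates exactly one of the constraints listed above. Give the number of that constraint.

[gsmwu.mri]: syllable 1 onset /gsmw/ has 4 consonants (> 3).
This is a violation of constraint 4: "An onset contains at most 3 consonants."
The remaining constraints (1, 2, 3, 5, 6) are satisfied.

4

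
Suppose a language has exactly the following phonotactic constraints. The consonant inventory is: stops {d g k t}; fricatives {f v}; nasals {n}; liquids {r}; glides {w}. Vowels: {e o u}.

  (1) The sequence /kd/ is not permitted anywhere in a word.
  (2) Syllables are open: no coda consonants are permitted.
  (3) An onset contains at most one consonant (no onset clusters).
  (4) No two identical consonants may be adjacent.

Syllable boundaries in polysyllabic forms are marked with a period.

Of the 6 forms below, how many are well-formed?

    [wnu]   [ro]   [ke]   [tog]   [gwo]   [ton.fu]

2

[wnu] — violates constraint 3: syllable 1 onset /wn/ has 2 consonants (> 1) → ill-formed
[ro] — σ1 onset /r/, coda /∅/ ok → well-formed
[ke] — σ1 onset /k/, coda /∅/ ok → well-formed
[tog] — violates constraint 2: syllable 1 coda /g/ has 1 consonant (> 0) → ill-formed
[gwo] — violates constraint 3: syllable 1 onset /gw/ has 2 consonants (> 1) → ill-formed
[ton.fu] — violates constraint 2: syllable 1 coda /n/ has 1 consonant (> 0) → ill-formed
Well-formed: [ro], [ke] → 2.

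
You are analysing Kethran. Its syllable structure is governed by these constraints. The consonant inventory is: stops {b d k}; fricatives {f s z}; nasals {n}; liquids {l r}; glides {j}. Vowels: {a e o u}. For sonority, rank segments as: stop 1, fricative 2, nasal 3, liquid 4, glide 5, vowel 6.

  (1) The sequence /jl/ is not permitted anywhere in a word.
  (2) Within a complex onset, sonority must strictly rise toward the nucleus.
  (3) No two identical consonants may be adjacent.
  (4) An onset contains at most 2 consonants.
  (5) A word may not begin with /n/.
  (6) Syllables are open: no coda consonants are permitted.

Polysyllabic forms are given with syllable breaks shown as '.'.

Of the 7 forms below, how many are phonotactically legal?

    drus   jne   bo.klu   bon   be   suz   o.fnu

3

drus — violates constraint 6: syllable 1 coda /s/ has 1 consonant (> 0) → phonotactically illegal
jne — violates constraint 2: syllable 1 onset /jn/: /j/ (glide, 5) → /n/ (nasal, 3) does not rise → phonotactically illegal
bo.klu — σ1 onset /b/, coda /∅/ ok; σ2 onset /kl/ (1→4 rises), coda /∅/ ok → phonotactically legal
bon — violates constraint 6: syllable 1 coda /n/ has 1 consonant (> 0) → phonotactically illegal
be — σ1 onset /b/, coda /∅/ ok → phonotactically legal
suz — violates constraint 6: syllable 1 coda /z/ has 1 consonant (> 0) → phonotactically illegal
o.fnu — σ1 onset /∅/, coda /∅/ ok; σ2 onset /fn/ (2→3 rises), coda /∅/ ok → phonotactically legal
Phonotactically legal: bo.klu, be, o.fnu → 3.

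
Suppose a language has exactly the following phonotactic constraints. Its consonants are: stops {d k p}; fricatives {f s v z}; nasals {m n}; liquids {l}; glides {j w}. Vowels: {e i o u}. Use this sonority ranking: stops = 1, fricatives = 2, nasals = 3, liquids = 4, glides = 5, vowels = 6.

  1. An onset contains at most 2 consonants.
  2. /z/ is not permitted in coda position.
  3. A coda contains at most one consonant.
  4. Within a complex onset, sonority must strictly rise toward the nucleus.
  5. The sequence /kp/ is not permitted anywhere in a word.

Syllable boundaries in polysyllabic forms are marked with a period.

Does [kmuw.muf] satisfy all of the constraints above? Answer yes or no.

yes

[kmuw.muf] — σ1 onset /km/ (1→3 rises), coda /w/ ok; σ2 onset /m/, coda /f/ ok → well-formed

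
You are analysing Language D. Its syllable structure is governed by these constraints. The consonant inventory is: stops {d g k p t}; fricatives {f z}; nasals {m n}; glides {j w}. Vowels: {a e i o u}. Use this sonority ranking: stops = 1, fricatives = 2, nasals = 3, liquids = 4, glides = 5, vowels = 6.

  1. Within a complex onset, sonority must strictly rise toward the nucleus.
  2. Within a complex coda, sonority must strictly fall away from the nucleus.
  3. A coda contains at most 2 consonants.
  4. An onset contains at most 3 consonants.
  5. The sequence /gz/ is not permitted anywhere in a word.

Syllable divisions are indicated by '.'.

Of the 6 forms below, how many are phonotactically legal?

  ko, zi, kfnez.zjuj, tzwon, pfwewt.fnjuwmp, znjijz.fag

5

ko — σ1 onset /k/, coda /∅/ ok → phonotactically legal
zi — σ1 onset /z/, coda /∅/ ok → phonotactically legal
kfnez.zjuj — σ1 onset /kfn/ (1→2→3 rises), coda /z/ ok; σ2 onset /zj/ (2→5 rises), coda /j/ ok → phonotactically legal
tzwon — σ1 onset /tzw/ (1→2→5 rises), coda /n/ ok → phonotactically legal
pfwewt.fnjuwmp — violates constraint 3: syllable 2 coda /wmp/ has 3 consonants (> 2) → phonotactically illegal
znjijz.fag — σ1 onset /znj/ (2→3→5 rises), coda /jz/ (5→2 falls) ok; σ2 onset /f/, coda /g/ ok → phonotactically legal
Phonotactically legal: ko, zi, kfnez.zjuj, tzwon, znjijz.fag → 5.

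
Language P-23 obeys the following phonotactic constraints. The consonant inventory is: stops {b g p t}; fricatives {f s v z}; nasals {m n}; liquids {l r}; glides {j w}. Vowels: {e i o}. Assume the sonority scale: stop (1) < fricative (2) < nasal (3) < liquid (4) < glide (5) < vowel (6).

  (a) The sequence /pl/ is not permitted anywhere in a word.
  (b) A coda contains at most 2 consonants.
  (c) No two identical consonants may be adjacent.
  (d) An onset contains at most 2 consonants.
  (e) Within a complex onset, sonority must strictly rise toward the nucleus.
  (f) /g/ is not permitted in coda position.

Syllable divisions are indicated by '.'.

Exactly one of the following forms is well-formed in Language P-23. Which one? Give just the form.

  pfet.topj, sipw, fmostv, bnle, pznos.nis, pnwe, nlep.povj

pfet.topj — violates constraint (c): adjacent identical consonants /tt/ → ill-formed
sipw — σ1 onset /s/, coda /pw/ (2C) ok → well-formed
fmostv — violates constraint (b): syllable 1 coda /stv/ has 3 consonants (> 2) → ill-formed
bnle — violates constraint (d): syllable 1 onset /bnl/ has 3 consonants (> 2) → ill-formed
pznos.nis — violates constraint (d): syllable 1 onset /pzn/ has 3 consonants (> 2) → ill-formed
pnwe — violates constraint (d): syllable 1 onset /pnw/ has 3 consonants (> 2) → ill-formed
nlep.povj — violates constraint (c): adjacent identical consonants /pp/ → ill-formed

sipw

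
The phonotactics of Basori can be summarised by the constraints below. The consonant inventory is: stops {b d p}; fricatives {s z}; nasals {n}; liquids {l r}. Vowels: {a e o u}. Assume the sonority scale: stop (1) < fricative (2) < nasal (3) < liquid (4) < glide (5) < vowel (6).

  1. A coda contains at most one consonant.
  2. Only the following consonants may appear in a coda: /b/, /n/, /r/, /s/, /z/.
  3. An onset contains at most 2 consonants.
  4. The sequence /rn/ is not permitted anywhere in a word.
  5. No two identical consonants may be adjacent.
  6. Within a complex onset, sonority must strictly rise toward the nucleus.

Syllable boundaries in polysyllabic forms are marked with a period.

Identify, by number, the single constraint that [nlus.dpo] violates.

[nlus.dpo]: syllable 2 onset /dp/: /d/ (stop, 1) → /p/ (stop, 1) does not rise.
This is a violation of constraint 6: "Within a complex onset, sonority must strictly rise toward the nucleus."
The remaining constraints (1, 2, 3, 4, 5) are satisfied.

6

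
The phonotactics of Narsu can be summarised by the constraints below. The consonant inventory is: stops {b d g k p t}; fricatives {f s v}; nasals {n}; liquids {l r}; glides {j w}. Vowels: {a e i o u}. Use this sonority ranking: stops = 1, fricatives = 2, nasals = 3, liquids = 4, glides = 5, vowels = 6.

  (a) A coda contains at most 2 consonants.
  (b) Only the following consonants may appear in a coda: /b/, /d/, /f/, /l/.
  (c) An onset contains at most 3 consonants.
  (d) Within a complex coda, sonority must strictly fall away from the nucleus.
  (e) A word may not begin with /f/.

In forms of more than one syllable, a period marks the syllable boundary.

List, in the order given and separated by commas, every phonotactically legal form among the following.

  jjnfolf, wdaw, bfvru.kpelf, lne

lne

jjnfolf — violates constraint (c): syllable 1 onset /jjnf/ has 4 consonants (> 3) → phonotactically illegal
wdaw — violates constraint (b): syllable 1 coda contains /w/, which is not a licensed coda consonant → phonotactically illegal
bfvru.kpelf — violates constraint (c): syllable 1 onset /bfvr/ has 4 consonants (> 3) → phonotactically illegal
lne — σ1 onset /ln/ (2C), coda /∅/ ok → phonotactically legal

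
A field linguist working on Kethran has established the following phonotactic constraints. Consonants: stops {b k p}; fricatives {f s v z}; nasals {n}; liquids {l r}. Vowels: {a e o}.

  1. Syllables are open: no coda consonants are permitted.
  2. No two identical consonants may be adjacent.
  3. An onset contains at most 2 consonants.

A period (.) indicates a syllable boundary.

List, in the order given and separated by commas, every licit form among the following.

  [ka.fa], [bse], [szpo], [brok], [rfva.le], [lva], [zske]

[ka.fa] — σ1 onset /k/, coda /∅/ ok; σ2 onset /f/, coda /∅/ ok → licit
[bse] — σ1 onset /bs/ (2C), coda /∅/ ok → licit
[szpo] — violates constraint 3: syllable 1 onset /szp/ has 3 consonants (> 2) → illicit
[brok] — violates constraint 1: syllable 1 coda /k/ has 1 consonant (> 0) → illicit
[rfva.le] — violates constraint 3: syllable 1 onset /rfv/ has 3 consonants (> 2) → illicit
[lva] — σ1 onset /lv/ (2C), coda /∅/ ok → licit
[zske] — violates constraint 3: syllable 1 onset /zsk/ has 3 consonants (> 2) → illicit

[ka.fa], [bse], [lva]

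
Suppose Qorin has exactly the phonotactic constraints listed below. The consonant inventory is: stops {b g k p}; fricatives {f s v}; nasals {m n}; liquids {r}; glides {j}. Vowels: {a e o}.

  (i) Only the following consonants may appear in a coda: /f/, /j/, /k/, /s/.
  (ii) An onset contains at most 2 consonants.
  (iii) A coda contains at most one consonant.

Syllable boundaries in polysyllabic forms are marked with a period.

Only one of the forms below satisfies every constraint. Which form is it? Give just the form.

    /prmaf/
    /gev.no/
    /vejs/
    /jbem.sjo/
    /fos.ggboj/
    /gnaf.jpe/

/prmaf/ — violates constraint (ii): syllable 1 onset /prm/ has 3 consonants (> 2) → phonotactically illegal
/gev.no/ — violates constraint (i): syllable 1 coda contains /v/, which is not a licensed coda consonant → phonotactically illegal
/vejs/ — violates constraint (iii): syllable 1 coda /js/ has 2 consonants (> 1) → phonotactically illegal
/jbem.sjo/ — violates constraint (i): syllable 1 coda contains /m/, which is not a licensed coda consonant → phonotactically illegal
/fos.ggboj/ — violates constraint (ii): syllable 2 onset /ggb/ has 3 consonants (> 2) → phonotactically illegal
/gnaf.jpe/ — σ1 onset /gn/ (2C), coda /f/ ok; σ2 onset /jp/ (2C), coda /∅/ ok → phonotactically legal

/gnaf.jpe/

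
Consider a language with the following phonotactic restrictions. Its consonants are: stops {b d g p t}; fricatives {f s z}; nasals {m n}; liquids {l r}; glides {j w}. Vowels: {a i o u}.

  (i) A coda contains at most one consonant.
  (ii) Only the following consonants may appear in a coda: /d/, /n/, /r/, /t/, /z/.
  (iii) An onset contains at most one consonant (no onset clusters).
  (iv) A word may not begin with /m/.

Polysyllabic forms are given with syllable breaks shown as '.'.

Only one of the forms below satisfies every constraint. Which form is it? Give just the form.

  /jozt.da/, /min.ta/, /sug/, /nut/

/jozt.da/ — violates constraint (i): syllable 1 coda /zt/ has 2 consonants (> 1) → ill-formed
/min.ta/ — violates constraint (iv): word begins with /m/ → ill-formed
/sug/ — violates constraint (ii): syllable 1 coda contains /g/, which is not a licensed coda consonant → ill-formed
/nut/ — σ1 onset /n/, coda /t/ ok → well-formed

/nut/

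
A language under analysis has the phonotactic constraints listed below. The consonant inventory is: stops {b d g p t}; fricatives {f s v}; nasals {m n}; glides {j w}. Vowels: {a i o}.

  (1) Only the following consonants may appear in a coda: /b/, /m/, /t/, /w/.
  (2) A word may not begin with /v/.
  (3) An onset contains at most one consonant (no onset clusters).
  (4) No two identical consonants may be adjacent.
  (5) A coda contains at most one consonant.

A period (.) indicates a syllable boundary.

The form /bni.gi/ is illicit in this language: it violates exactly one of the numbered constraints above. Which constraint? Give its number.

/bni.gi/: syllable 1 onset /bn/ has 2 consonants (> 1).
This is a violation of constraint 3: "An onset contains at most one consonant (no onset clusters)."
The remaining constraints (1, 2, 4, 5) are satisfied.

3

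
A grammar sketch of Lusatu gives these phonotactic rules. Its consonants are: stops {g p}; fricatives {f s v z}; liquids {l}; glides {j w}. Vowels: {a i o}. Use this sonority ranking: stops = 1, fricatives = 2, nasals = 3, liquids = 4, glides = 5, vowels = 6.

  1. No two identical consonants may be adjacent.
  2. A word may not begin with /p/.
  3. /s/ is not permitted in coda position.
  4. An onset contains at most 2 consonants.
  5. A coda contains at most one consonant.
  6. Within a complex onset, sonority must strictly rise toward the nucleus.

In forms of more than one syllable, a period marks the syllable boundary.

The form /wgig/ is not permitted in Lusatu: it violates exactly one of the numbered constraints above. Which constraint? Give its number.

6

/wgig/: syllable 1 onset /wg/: /w/ (glide, 5) → /g/ (stop, 1) does not rise.
This is a violation of constraint 6: "Within a complex onset, sonority must strictly rise toward the nucleus."
The remaining constraints (1, 2, 3, 4, 5) are satisfied.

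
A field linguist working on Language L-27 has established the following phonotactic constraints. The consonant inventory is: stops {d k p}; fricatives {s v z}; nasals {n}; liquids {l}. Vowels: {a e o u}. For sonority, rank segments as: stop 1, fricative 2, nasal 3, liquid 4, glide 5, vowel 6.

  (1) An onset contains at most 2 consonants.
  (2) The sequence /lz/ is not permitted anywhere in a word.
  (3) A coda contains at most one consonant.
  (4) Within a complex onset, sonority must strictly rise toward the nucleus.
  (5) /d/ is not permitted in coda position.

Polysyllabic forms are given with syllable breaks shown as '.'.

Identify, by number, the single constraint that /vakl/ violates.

3

/vakl/: syllable 1 coda /kl/ has 2 consonants (> 1).
This is a violation of constraint 3: "A coda contains at most one consonant."
The remaining constraints (1, 2, 4, 5) are satisfied.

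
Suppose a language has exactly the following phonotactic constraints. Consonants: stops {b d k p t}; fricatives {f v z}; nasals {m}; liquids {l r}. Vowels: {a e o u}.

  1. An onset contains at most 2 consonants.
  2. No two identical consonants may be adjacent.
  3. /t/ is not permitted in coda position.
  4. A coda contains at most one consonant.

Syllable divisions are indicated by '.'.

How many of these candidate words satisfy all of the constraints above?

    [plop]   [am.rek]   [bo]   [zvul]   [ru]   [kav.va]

[plop] — σ1 onset /pl/ (2C), coda /p/ ok → licit
[am.rek] — σ1 onset /∅/, coda /m/ ok; σ2 onset /r/, coda /k/ ok → licit
[bo] — σ1 onset /b/, coda /∅/ ok → licit
[zvul] — σ1 onset /zv/ (2C), coda /l/ ok → licit
[ru] — σ1 onset /r/, coda /∅/ ok → licit
[kav.va] — violates constraint 2: adjacent identical consonants /vv/ → illicit
Licit: [plop], [am.rek], [bo], [zvul], [ru] → 5.

5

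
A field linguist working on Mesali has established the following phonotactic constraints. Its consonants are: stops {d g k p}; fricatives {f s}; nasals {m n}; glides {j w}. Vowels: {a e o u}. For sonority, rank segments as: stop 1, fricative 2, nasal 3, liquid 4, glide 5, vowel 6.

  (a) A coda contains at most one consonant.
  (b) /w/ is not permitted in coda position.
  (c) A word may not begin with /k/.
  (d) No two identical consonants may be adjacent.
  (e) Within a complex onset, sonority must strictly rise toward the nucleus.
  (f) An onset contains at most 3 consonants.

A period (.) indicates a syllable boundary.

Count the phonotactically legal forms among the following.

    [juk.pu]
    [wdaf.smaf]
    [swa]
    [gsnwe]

[juk.pu] — σ1 onset /j/, coda /k/ ok; σ2 onset /p/, coda /∅/ ok → phonotactically legal
[wdaf.smaf] — violates constraint (e): syllable 1 onset /wd/: /w/ (glide, 5) → /d/ (stop, 1) does not rise → phonotactically illegal
[swa] — σ1 onset /sw/ (2→5 rises), coda /∅/ ok → phonotactically legal
[gsnwe] — violates constraint (f): syllable 1 onset /gsnw/ has 4 consonants (> 3) → phonotactically illegal
Phonotactically legal: [juk.pu], [swa] → 2.

2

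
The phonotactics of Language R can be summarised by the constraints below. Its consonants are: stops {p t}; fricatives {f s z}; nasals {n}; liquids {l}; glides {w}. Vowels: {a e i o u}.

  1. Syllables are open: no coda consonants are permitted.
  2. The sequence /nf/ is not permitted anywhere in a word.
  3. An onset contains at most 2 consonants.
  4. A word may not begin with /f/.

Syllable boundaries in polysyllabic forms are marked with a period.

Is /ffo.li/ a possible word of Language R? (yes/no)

/ffo.li/ — violates constraint 4: word begins with /f/ → phonotactically illegal

no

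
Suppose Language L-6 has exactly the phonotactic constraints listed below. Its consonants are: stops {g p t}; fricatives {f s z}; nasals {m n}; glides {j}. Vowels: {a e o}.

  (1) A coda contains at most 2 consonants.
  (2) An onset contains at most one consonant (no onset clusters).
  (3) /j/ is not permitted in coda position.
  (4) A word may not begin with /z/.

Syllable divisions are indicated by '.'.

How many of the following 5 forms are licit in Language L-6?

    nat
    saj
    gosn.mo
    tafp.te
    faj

nat — σ1 onset /n/, coda /t/ ok → licit
saj — violates constraint 3: syllable 1 coda contains /j/ → illicit
gosn.mo — σ1 onset /g/, coda /sn/ (2C) ok; σ2 onset /m/, coda /∅/ ok → licit
tafp.te — σ1 onset /t/, coda /fp/ (2C) ok; σ2 onset /t/, coda /∅/ ok → licit
faj — violates constraint 3: syllable 1 coda contains /j/ → illicit
Licit: nat, gosn.mo, tafp.te → 3.

3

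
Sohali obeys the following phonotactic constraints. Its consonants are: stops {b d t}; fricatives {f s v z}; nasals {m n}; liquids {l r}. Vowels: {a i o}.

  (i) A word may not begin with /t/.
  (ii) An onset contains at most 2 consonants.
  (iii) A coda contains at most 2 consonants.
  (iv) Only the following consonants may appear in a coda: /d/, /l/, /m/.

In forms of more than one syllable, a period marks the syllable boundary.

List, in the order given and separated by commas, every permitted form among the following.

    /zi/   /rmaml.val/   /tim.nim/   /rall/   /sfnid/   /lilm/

/zi/, /rmaml.val/, /rall/, /lilm/

/zi/ — σ1 onset /z/, coda /∅/ ok → permitted
/rmaml.val/ — σ1 onset /rm/ (2C), coda /ml/ (2C) ok; σ2 onset /v/, coda /l/ ok → permitted
/tim.nim/ — violates constraint (i): word begins with /t/ → not permitted
/rall/ — σ1 onset /r/, coda /ll/ (2C) ok → permitted
/sfnid/ — violates constraint (ii): syllable 1 onset /sfn/ has 3 consonants (> 2) → not permitted
/lilm/ — σ1 onset /l/, coda /lm/ (2C) ok → permitted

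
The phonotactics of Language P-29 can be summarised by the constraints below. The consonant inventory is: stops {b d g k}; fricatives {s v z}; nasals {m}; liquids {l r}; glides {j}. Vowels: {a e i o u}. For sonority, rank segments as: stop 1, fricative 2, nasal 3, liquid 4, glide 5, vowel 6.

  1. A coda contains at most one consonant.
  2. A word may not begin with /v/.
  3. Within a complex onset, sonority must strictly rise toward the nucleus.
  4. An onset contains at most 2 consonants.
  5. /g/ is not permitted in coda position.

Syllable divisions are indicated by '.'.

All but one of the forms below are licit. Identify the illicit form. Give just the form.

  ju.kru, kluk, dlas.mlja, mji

dlas.mlja

ju.kru — σ1 onset /j/, coda /∅/ ok; σ2 onset /kr/ (1→4 rises), coda /∅/ ok → licit
kluk — σ1 onset /kl/ (1→4 rises), coda /k/ ok → licit
dlas.mlja — violates constraint 4: syllable 2 onset /mlj/ has 3 consonants (> 2) → illicit
mji — σ1 onset /mj/ (3→5 rises), coda /∅/ ok → licit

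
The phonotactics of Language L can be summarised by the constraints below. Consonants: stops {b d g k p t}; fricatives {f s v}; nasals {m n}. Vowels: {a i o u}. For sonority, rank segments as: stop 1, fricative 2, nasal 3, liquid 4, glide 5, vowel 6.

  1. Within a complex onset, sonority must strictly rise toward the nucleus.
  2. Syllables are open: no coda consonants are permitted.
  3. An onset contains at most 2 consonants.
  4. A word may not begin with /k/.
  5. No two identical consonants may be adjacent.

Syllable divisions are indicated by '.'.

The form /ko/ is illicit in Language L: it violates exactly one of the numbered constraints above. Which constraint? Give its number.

4

/ko/: word begins with /k/.
This is a violation of constraint 4: "A word may not begin with /k/."
The remaining constraints (1, 2, 3, 5) are satisfied.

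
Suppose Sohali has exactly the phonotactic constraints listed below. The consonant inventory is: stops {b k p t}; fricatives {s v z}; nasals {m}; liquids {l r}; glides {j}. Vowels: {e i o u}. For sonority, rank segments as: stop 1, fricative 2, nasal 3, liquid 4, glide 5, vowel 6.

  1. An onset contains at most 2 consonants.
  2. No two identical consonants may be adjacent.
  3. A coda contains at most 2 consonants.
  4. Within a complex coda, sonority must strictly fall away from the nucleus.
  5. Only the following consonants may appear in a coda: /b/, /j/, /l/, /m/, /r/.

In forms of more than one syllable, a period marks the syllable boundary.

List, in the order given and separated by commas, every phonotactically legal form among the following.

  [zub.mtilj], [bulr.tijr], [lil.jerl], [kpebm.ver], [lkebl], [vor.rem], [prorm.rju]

[zub.mtilj] — violates constraint 4: syllable 2 coda /lj/: /l/ (liquid, 4) → /j/ (glide, 5) does not fall → phonotactically illegal
[bulr.tijr] — violates constraint 4: syllable 1 coda /lr/: /l/ (liquid, 4) → /r/ (liquid, 4) does not fall → phonotactically illegal
[lil.jerl] — violates constraint 4: syllable 2 coda /rl/: /r/ (liquid, 4) → /l/ (liquid, 4) does not fall → phonotactically illegal
[kpebm.ver] — violates constraint 4: syllable 1 coda /bm/: /b/ (stop, 1) → /m/ (nasal, 3) does not fall → phonotactically illegal
[lkebl] — violates constraint 4: syllable 1 coda /bl/: /b/ (stop, 1) → /l/ (liquid, 4) does not fall → phonotactically illegal
[vor.rem] — violates constraint 2: adjacent identical consonants /rr/ → phonotactically illegal
[prorm.rju] — σ1 onset /pr/ (2C), coda /rm/ (4→3 falls) ok; σ2 onset /rj/ (2C), coda /∅/ ok → phonotactically legal

[prorm.rju]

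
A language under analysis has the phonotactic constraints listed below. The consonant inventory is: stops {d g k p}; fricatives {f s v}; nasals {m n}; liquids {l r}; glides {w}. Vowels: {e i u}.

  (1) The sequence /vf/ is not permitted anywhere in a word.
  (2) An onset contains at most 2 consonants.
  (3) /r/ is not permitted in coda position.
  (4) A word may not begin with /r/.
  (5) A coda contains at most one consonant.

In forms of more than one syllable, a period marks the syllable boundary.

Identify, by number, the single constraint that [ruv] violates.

4

[ruv]: word begins with /r/.
This is a violation of constraint 4: "A word may not begin with /r/."
The remaining constraints (1, 2, 3, 5) are satisfied.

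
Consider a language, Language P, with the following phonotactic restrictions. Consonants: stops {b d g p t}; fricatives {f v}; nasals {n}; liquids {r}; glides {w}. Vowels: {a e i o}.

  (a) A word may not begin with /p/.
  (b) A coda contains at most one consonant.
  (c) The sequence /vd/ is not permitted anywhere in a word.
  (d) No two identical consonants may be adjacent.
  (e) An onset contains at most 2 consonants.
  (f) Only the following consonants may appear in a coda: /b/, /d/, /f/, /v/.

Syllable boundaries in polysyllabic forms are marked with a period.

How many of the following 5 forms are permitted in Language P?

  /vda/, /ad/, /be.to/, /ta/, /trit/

/vda/ — violates constraint (c): contains banned sequence /vd/ → not permitted
/ad/ — σ1 onset /∅/, coda /d/ ok → permitted
/be.to/ — σ1 onset /b/, coda /∅/ ok; σ2 onset /t/, coda /∅/ ok → permitted
/ta/ — σ1 onset /t/, coda /∅/ ok → permitted
/trit/ — violates constraint (f): syllable 1 coda contains /t/, which is not a licensed coda consonant → not permitted
Permitted: /ad/, /be.to/, /ta/ → 3.

3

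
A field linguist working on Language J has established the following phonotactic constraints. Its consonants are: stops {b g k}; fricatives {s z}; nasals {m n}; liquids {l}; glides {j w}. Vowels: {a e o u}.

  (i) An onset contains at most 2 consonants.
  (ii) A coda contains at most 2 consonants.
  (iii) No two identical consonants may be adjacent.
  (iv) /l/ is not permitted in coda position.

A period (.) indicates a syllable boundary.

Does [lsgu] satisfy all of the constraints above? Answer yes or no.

[lsgu] — violates constraint (i): syllable 1 onset /lsg/ has 3 consonants (> 2) → ill-formed

no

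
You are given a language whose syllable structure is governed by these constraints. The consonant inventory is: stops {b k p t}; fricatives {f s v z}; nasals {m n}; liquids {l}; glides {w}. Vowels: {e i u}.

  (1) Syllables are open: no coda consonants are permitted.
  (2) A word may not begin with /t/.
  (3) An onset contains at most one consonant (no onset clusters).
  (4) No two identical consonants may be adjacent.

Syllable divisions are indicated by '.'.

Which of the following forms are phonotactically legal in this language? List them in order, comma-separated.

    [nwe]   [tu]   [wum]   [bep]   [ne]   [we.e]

[nwe] — violates constraint 3: syllable 1 onset /nw/ has 2 consonants (> 1) → phonotactically illegal
[tu] — violates constraint 2: word begins with /t/ → phonotactically illegal
[wum] — violates constraint 1: syllable 1 coda /m/ has 1 consonant (> 0) → phonotactically illegal
[bep] — violates constraint 1: syllable 1 coda /p/ has 1 consonant (> 0) → phonotactically illegal
[ne] — σ1 onset /n/, coda /∅/ ok → phonotactically legal
[we.e] — σ1 onset /w/, coda /∅/ ok; σ2 onset /∅/, coda /∅/ ok → phonotactically legal

[ne], [we.e]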